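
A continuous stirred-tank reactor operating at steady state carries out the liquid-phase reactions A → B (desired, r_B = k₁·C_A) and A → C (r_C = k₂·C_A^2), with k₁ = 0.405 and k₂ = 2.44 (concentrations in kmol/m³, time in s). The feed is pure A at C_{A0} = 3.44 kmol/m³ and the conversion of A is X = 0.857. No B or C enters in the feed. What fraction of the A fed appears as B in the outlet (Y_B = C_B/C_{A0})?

0.216

Exit C_A = C_{A0}(1−X) = 3.44×0.143 = 0.4919 kmol/m³.
Rates in a CSTR are evaluated at the outlet concentration: r_B = 0.405×0.4919 = 0.1992, r_C = 2.44×0.4919^2 = 0.5904.
Fraction of consumed A going to B: r_B/(r_B+r_C) = 0.2523.
C_B = 0.2523·C_{A0}·X = 0.2523×3.44×0.857 = 0.744 kmol/m³; Y_B = C_B/C_{A0} = 0.216.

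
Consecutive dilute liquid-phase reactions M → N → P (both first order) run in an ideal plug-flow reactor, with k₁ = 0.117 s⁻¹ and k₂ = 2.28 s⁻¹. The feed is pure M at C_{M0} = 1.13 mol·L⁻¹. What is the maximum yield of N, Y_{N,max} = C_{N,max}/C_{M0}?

For a first-order series the maximum intermediate yield is C_{N,max}/C_{M0} = (k₁/k₂)^[k₂/(k₂−k₁)].
= (0.117/2.28)^(2.28/(2.28−0.117)) = (0.05132)^(1.054) = 0.04370.

0.0437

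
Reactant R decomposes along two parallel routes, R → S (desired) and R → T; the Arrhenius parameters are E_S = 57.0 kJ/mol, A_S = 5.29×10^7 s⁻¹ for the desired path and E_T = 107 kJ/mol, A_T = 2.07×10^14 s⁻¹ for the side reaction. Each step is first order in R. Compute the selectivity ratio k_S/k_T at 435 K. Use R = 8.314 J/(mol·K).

With equal orders, S_{S/T} = k_S/k_T = (A_S/A_T)·exp[(E_T−E_S)/(RT)].
(E_T−E_S)/(RT) = (107−57.0)×10³/(8.314×435) = 50000/3617 = 13.83.
k_S/k_T = (5.29×10^7/2.07×10^14)·exp(13.83) = 2.556×10^-7 × 1.010×10^6 = 0.258.

0.258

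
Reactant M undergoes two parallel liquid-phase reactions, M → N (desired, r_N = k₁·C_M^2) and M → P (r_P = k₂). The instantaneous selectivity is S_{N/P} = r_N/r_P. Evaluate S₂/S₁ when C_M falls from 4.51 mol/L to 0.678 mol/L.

0.0226

S_{N/P} = (k₁/k₂)·C_M^2, so S₂/S₁ = (C_{M,2}/C_{M,1})^2.
= (0.678/4.51)^2 = (0.1503)^2 = 0.0226.
Selectivity toward N falls as C_M falls — high-concentration operation is favoured.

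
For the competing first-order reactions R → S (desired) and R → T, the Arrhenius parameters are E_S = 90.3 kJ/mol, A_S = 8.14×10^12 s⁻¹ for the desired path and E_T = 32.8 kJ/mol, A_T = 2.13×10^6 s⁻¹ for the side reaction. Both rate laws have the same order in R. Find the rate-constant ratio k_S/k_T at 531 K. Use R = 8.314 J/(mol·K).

Since both paths have the same order in R, the concentration cancels and S_{S/T} = k_S/k_T = (A_S/A_T)·exp[(E_T−E_S)/(RT)].
(E_T−E_S)/(RT) = (32.8−90.3)×10³/(8.314×531) = -57500/4415 = -13.02.
k_S/k_T = (8.14×10^12/2.13×10^6)·exp(-13.02) = 3.822×10^6 × 2.205×10^-6 = 8.43.
Since E_S > E_T, raising the temperature improves selectivity toward S.

8.43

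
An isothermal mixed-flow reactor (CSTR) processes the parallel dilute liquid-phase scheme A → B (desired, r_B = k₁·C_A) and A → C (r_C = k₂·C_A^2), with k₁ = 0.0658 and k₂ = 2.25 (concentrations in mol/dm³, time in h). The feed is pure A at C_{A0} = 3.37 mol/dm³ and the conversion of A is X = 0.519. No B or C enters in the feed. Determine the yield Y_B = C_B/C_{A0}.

Exit C_A = C_{A0}(1−X) = 3.37×0.481 = 1.621 mol/dm³.
Rates in a CSTR are evaluated at the outlet concentration: r_B = 0.0658×1.621 = 0.1067, r_C = 2.25×1.621^2 = 5.912.
Fraction of consumed A going to B: r_B/(r_B+r_C) = 0.01772.
C_B = 0.01772·C_{A0}·X = 0.01772×3.37×0.519 = 0.0310 mol/dm³; Y_B = C_B/C_{A0} = 0.00920.

0.00920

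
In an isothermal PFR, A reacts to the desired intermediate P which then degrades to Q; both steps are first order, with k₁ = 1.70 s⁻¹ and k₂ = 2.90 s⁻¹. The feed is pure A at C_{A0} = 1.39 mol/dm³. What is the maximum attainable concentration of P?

0.382 mol/dm³

At the optimum, C_{P,max}/C_{A0} = (k₁/k₂)^[k₂/(k₂−k₁)].
= (1.70/2.90)^(2.90/(2.90−1.70)) = (0.5862)^(2.417) = 0.2751.
C_{P,max} = 0.2751×1.39 = 0.382 mol/dm³.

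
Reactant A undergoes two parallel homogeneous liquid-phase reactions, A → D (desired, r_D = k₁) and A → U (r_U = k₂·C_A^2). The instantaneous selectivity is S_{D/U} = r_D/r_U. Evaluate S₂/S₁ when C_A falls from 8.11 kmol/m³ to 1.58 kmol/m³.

S_{D/U} = (k₁/k₂)·C_A^-2, so S₂/S₁ = (C_{A,2}/C_{A,1})^-2.
= (1.58/8.11)^(-2) = (0.1948)^(-2) = 26.3.

26.3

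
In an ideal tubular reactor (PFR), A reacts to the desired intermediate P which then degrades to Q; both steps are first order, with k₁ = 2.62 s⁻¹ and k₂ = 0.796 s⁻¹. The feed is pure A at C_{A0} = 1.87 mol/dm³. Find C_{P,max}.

1.11 mol/dm³

Evaluating C_P at τ_opt = ln(k₂/k₁)/(k₂−k₁) gives C_{P,max}/C_{A0} = (k₁/k₂)^[k₂/(k₂−k₁)].
= (2.62/0.796)^(0.796/(0.796−2.62)) = (3.291)^(-0.4364) = 0.5946.
C_{P,max} = 0.5946×1.87 = 1.11 mol/dm³.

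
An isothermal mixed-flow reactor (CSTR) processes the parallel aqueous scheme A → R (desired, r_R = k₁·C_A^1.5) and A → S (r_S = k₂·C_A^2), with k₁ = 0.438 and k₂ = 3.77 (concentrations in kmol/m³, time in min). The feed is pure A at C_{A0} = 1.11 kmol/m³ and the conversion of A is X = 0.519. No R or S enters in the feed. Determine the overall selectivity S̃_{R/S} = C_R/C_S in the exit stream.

0.159

Exit C_A = C_{A0}(1−X) = 1.11×0.481 = 0.5339 kmol/m³.
Rates in a CSTR are evaluated at the outlet concentration: r_R = 0.438×0.5339^1.5 = 0.1709, r_S = 3.77×0.5339^2 = 1.075.
Overall selectivity = C_R/C_S = r_Rτ/(r_Sτ) = r_R/r_S = 0.159.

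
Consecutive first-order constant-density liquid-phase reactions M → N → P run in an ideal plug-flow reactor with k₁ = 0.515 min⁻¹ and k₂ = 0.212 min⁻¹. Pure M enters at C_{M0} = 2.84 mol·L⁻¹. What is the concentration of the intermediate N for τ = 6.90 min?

0.980 mol·L⁻¹

Solving the coupled first-order balances gives C_N(τ) = [k₁/(k₂−k₁)]·C_{M0}·(e^(−k₁τ) − e^(−k₂τ)).
e^(−k₁τ) = e^(−0.515×6.90) = e^(−3.554) = 0.02862; e^(−k₂τ) = e^(−1.463) = 0.2316.
C_N = 0.515×2.84/(0.212−0.515) × (0.02862−0.2316) = (-4.827)×(-0.2030) = 0.9797 mol·L⁻¹.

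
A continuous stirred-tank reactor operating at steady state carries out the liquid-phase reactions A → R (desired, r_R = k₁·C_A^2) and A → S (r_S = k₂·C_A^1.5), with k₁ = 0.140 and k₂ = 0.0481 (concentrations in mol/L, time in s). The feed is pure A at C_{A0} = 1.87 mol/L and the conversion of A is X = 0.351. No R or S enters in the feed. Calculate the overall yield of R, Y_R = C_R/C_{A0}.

0.268

Exit C_A = C_{A0}(1−X) = 1.87×0.649 = 1.214 mol/L.
A CSTR operates uniformly at the exit composition, giving r_R = 0.2062 and r_S = 0.06431 (each k·C_A^n at C_A = 1.214).
Fraction of consumed A going to R: r_R/(r_R+r_S) = 0.7623.
C_R = 0.7623·C_{A0}·X = 0.7623×1.87×0.351 = 0.500 mol/L; Y_R = C_R/C_{A0} = 0.268.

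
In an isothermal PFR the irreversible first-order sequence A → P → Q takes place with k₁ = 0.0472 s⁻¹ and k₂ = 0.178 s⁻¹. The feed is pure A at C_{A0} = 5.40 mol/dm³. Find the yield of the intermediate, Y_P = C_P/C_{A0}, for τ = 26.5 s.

For first-order series with pure A initially, C_P(τ) = k₁C_{A0}/(k₂−k₁)·(e^(−k₁τ) − e^(−k₂τ)).
e^(−k₁τ) = e^(−0.0472×26.5) = e^(−1.251) = 0.2863; e^(−k₂τ) = e^(−4.717) = 0.008942.
C_P = 0.0472×5.40/(0.178−0.0472) × (0.2863−0.008942) = 1.949×0.2773 = 0.5404 mol/dm³.
Y_P = C_P/C_{A0} = 0.5404/5.40 = 0.100.

0.100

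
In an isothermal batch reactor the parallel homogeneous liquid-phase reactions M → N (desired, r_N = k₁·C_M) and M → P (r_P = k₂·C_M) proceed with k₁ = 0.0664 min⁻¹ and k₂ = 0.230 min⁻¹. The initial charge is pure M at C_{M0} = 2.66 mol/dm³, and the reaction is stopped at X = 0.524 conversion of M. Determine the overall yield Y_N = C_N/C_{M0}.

0.117

C_M = C_{M0}(1−X) = 1.266 mol/dm³.
Both paths are first order in M, so the instantaneous fraction to N is constant: dC_N/d(−C_M) = k₁/(k₁+k₂) = 0.2240.
C_N = 0.2240·(C_{M0}−C_M) = 0.2240×1.394 = 0.312 mol/dm³.
Y_N = C_N/C_{M0} = 0.3123/2.66 = 0.117.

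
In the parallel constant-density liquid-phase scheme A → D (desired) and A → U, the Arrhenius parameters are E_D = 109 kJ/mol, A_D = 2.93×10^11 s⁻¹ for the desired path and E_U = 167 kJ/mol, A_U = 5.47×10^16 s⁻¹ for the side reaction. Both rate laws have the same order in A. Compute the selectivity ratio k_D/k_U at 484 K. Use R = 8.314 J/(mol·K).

k_D/k_U = (A_D/A_U)·exp[−(E_D−E_U)/(RT)] = (A_D/A_U)·exp[(E_U−E_D)/(RT)].
(E_U−E_D)/(RT) = (167−109)×10³/(8.314×484) = 58000/4024 = 14.41.
k_D/k_U = (2.93×10^11/5.47×10^16)·exp(14.41) = 5.356×10^-6 × 1.819×10^6 = 9.74.
Since E_D < E_U, lowering the temperature improves selectivity toward D.

9.74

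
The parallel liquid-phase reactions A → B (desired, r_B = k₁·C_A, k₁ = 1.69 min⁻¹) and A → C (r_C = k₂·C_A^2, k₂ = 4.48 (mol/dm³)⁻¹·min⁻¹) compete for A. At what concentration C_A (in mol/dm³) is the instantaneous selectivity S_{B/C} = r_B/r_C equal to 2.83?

0.133 mol/dm³

S_{B/C} = (k₁/k₂)·C_A⁻¹ ⇒ C_A = (S·k₂/k₁)^(-1).
= (2.83×4.48/1.69)^(-1) = (7.502)^(-1) = 0.133 mol/dm³.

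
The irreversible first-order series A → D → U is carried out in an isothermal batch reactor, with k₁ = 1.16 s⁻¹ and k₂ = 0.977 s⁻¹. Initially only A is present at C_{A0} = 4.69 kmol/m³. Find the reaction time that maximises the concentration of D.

Setting dC_D/dt = 0 gives t_opt = ln(k₂/k₁)/(k₂−k₁).
= ln(0.977/1.16)/(0.977−1.16) = ln(0.8422)/-0.1830 = -0.1717/-0.1830 = 0.938 s.

0.938 s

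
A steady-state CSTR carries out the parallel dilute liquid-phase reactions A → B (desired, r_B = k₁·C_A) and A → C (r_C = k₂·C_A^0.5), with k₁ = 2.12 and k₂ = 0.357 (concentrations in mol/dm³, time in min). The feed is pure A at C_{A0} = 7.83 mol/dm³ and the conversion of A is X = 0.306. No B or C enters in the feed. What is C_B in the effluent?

Exit C_A = C_{A0}(1−X) = 7.83×0.694 = 5.434 mol/dm³.
A CSTR operates uniformly at the exit composition, giving r_B = 11.52 and r_C = 0.8322 (each k·C_A^n at C_A = 5.434).
Fraction of consumed A going to B: r_B/(r_B+r_C) = 0.9326.
C_B = 0.9326·C_{A0}·X = 0.9326×7.83×0.306 = 2.23 mol/dm³.

2.23 mol/dm³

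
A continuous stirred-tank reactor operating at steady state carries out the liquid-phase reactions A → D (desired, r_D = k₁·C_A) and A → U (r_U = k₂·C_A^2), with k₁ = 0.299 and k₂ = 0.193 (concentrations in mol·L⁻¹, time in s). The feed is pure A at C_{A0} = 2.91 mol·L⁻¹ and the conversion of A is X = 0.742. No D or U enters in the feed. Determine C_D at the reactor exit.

1.45 mol·L⁻¹

Exit C_A = C_{A0}(1−X) = 2.91×0.258 = 0.7508 mol·L⁻¹.
A CSTR operates uniformly at the exit composition, giving r_D = 0.2245 and r_U = 0.1088 (each k·C_A^n at C_A = 0.7508).
Fraction of consumed A going to D: r_D/(r_D+r_U) = 0.6736.
C_D = 0.6736·C_{A0}·X = 0.6736×2.91×0.742 = 1.45 mol·L⁻¹.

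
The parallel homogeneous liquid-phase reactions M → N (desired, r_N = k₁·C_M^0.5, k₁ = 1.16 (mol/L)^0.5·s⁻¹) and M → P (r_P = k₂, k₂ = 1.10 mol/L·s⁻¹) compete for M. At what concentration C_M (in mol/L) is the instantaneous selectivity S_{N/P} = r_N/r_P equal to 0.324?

0.0944 mol/L

S_{N/P} = (k₁/k₂)·C_M^0.5 ⇒ C_M = (S·k₂/k₁)^(2).
= (0.324×1.10/1.16)^(2) = (0.3072)^(2) = 0.0944 mol/L.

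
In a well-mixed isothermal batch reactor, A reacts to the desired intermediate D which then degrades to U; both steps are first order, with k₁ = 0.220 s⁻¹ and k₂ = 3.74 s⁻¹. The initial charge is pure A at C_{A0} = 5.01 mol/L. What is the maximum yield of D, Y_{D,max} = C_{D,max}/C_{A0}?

0.0493

For a first-order series the maximum intermediate yield is C_{D,max}/C_{A0} = (k₁/k₂)^[k₂/(k₂−k₁)].
= (0.220/3.74)^(3.74/(3.74−0.220)) = (0.05882)^(1.062) = 0.04928.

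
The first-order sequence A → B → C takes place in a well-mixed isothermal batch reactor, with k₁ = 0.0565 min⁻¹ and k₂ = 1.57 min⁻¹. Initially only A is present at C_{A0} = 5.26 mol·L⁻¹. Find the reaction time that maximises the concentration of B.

2.20 min

For first-order series the maximum of C_B occurs at t_opt = ln(k₂/k₁)/(k₂−k₁).
= ln(1.57/0.0565)/(1.57−0.0565) = ln(27.79)/1.514 = 3.325/1.514 = 2.20 min.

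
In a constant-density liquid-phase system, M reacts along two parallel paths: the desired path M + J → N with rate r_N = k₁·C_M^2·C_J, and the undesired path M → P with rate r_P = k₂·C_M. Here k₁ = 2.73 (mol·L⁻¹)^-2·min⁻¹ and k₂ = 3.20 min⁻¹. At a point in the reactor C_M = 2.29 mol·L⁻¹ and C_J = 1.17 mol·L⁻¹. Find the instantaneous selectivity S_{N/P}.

S_{N/P} = r_N/r_P = (k₁·C_M^2·C_J)/(k₂·C_M) = (k₁/k₂)·C_M·C_J.
= (2.73×2.290^2×1.170) / (3.20×2.290) = 16.75/7.328 = 2.29.

2.29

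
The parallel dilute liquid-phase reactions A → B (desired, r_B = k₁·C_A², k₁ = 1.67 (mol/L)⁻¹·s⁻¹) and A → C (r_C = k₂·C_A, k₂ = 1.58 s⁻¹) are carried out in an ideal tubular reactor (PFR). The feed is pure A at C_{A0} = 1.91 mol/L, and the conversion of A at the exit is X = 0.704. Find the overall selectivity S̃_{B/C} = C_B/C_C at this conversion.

1.23

C_A = C_{A0}(1−X) = 0.5654 mol/L.
Along a PFR/batch, dC_C/dC_A = −r_C/(r_B+r_C) = −k₂/(k₂+k₁·C_A).
Integrating from C_{A0} to C_A: C_C = (1.58/1.67)·ln[(1.58+1.67·1.91)/(1.58+1.67·0.565)] = 0.9461·ln(4.770/2.524) = 0.6021 mol/L.
Then C_B = (C_{A0}−C_A) − C_C = 1.345 − 0.6021 = 0.7426 mol/L.
S̃_{B/C} = C_B/C_C = 0.7426/0.6021 = 1.23.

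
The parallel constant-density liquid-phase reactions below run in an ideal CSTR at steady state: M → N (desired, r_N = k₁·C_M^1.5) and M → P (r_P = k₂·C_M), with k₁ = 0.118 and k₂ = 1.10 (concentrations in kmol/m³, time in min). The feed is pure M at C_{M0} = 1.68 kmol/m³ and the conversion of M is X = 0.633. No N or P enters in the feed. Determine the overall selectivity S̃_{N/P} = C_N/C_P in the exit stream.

0.0842

Exit C_M = C_{M0}(1−X) = 1.68×0.367 = 0.6166 kmol/m³.
A CSTR operates uniformly at the exit composition, giving r_N = 0.05713 and r_P = 0.6782 (each k·C_M^n at C_M = 0.6166).
Overall selectivity = C_N/C_P = r_Nτ/(r_Pτ) = r_N/r_P = 0.0842.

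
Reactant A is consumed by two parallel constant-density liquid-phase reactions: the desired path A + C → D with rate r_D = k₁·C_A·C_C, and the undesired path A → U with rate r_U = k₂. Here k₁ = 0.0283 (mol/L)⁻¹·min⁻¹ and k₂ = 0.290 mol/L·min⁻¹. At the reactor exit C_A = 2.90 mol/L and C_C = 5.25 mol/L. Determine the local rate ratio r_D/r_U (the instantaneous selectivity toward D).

1.49

S_{D/U} = r_D/r_U = (k₁·C_A·C_C)/(k₂) = (k₁/k₂)·C_A·C_C.
= (0.0283×2.900×5.250) / (0.290) = 0.4309/0.2900 = 1.49.
Since the desired path is higher order in A, keeping C_A high (PFR or concentrated feed) favours D.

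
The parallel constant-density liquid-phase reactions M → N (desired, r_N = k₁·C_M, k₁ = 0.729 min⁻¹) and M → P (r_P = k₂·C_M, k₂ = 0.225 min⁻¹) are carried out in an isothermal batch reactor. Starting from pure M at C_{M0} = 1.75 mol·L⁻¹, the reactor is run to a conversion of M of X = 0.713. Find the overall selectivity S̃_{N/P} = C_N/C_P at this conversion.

3.24

C_M = C_{M0}(1−X) = 0.5023 mol·L⁻¹.
Both paths are first order in M, so the instantaneous fraction to N is constant: dC_N/d(−C_M) = k₁/(k₁+k₂) = 0.7642.
C_N = 0.7642·(C_{M0}−C_M) = 0.7642×1.248 = 0.953 mol·L⁻¹.
C_P = (C_{M0}−C_M)−C_N = 0.2943 mol·L⁻¹; S̃_{N/P} = 0.9535/0.2943 = 3.24.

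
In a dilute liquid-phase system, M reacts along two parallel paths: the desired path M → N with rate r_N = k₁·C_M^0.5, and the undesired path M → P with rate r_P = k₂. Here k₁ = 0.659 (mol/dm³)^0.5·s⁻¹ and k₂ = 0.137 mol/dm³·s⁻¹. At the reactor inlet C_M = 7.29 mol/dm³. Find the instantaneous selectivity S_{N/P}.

13.0

S_{N/P} = r_N/r_P = (k₁·C_M^0.5)/(k₂) = (k₁/k₂)·C_M^0.5.
= (0.659×7.290^0.5) / (0.137) = 1.779/0.1370 = 13.0.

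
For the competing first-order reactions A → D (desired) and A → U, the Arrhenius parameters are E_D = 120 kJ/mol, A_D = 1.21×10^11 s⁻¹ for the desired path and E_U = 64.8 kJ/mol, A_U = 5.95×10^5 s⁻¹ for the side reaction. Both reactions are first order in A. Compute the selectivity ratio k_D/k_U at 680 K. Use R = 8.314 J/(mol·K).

11.7

With equal orders, S_{D/U} = k_D/k_U = (A_D/A_U)·exp[(E_U−E_D)/(RT)].
(E_U−E_D)/(RT) = (64.8−120)×10³/(8.314×680) = -55200/5654 = -9.764.
k_D/k_U = (1.21×10^11/5.95×10^5)·exp(-9.764) = 2.034×10^5 × 5.749×10^-5 = 11.7.
Since E_D > E_U, raising the temperature improves selectivity toward D.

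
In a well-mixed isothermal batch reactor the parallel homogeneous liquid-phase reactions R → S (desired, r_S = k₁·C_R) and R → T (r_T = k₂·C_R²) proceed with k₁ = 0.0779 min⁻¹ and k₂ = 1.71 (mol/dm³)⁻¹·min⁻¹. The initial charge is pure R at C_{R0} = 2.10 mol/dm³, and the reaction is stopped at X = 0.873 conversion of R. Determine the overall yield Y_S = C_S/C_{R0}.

0.0418

C_R = C_{R0}(1−X) = 0.2667 mol/dm³.
Along a PFR/batch, dC_S/dC_R = −r_S/(r_S+r_T) = −k₁/(k₁+k₂·C_R).
Integrating from C_{R0} to C_R: C_S = (0.0779/1.71)·ln[(0.0779+1.71·2.10)/(0.0779+1.71·0.267)] = 0.04556·ln(3.669/0.5340) = 0.08780 mol/dm³.
Y_S = C_S/C_{R0} = 0.08780/2.10 = 0.0418.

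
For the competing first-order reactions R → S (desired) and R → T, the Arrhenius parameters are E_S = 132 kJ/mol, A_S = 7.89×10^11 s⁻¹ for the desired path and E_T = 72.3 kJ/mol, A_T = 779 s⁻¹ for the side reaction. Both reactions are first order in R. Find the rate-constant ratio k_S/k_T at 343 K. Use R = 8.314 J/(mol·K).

0.820

With equal orders, S_{S/T} = k_S/k_T = (A_S/A_T)·exp[(E_T−E_S)/(RT)].
(E_T−E_S)/(RT) = (72.3−132)×10³/(8.314×343) = -59700/2852 = -20.93.
k_S/k_T = (7.89×10^11/779)·exp(-20.93) = 1.013×10^9 × 8.093×10^-10 = 0.820.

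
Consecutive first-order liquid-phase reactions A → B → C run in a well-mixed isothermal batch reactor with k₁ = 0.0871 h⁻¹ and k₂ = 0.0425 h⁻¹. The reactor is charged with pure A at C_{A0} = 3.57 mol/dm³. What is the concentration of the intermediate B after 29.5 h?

1.46 mol/dm³

Solving the coupled first-order balances gives C_B(t) = [k₁/(k₂−k₁)]·C_{A0}·(e^(−k₁t) − e^(−k₂t)).
e^(−k₁t) = e^(−0.0871×29.5) = e^(−2.569) = 0.07658; e^(−k₂t) = e^(−1.254) = 0.2854.
C_B = 0.0871×3.57/(0.0425−0.0871) × (0.07658−0.2854) = (-6.972)×(-0.2089) = 1.456 mol/dm³.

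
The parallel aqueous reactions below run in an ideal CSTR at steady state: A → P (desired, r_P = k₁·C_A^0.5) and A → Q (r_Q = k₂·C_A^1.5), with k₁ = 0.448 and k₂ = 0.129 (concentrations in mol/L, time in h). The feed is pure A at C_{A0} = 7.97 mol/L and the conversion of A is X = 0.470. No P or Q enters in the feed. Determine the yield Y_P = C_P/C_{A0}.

0.212

Exit C_A = C_{A0}(1−X) = 7.97×0.530 = 4.224 mol/L.
In a CSTR the entire volume is at exit conditions, so r_P = 0.448×4.224^0.5 = 0.9208 and r_Q = 0.129×4.224^1.5 = 1.120.
Fraction of consumed A going to P: r_P/(r_P+r_Q) = 0.4512.
C_P = 0.4512·C_{A0}·X = 0.4512×7.97×0.470 = 1.69 mol/L; Y_P = C_P/C_{A0} = 0.212.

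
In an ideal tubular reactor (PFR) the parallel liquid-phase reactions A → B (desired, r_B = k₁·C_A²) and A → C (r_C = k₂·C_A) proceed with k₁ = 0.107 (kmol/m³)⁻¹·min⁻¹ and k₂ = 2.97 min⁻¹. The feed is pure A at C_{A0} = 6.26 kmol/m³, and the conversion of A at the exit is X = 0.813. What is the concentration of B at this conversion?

C_A = C_{A0}(1−X) = 1.171 kmol/m³.
Along a PFR/batch, dC_C/dC_A = −r_C/(r_B+r_C) = −k₂/(k₂+k₁·C_A).
Integrating from C_{A0} to C_A: C_C = (2.97/0.107)·ln[(2.97+0.107·6.26)/(2.97+0.107·1.17)] = 27.76·ln(3.640/3.095) = 4.498 kmol/m³.
Then C_B = (C_{A0}−C_A) − C_C = 5.089 − 4.498 = 0.5910 kmol/m³.

0.591 kmol/m³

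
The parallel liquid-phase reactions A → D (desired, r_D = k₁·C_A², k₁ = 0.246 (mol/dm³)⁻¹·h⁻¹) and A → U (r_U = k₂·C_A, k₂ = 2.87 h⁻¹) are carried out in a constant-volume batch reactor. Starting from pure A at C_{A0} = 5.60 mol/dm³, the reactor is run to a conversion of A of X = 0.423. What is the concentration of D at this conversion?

C_A = C_{A0}(1−X) = 3.231 mol/dm³.
Along a PFR/batch, dC_U/dC_A = −r_U/(r_D+r_U) = −k₂/(k₂+k₁·C_A).
Integrating from C_{A0} to C_A: C_U = (2.87/0.246)·ln[(2.87+0.246·5.60)/(2.87+0.246·3.23)] = 11.67·ln(4.248/3.665) = 1.722 mol/dm³.
Then C_D = (C_{A0}−C_A) − C_U = 2.369 − 1.722 = 0.6473 mol/dm³.

0.647 mol/dm³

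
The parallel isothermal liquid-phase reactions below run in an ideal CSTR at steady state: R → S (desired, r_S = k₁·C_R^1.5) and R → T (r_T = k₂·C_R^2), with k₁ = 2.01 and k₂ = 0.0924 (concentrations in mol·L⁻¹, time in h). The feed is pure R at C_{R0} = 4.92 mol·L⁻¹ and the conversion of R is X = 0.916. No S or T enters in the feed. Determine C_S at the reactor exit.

4.38 mol·L⁻¹

Exit C_R = C_{R0}(1−X) = 4.92×0.0840 = 0.4133 mol·L⁻¹.
A CSTR operates uniformly at the exit composition, giving r_S = 0.5340 and r_T = 0.01578 (each k·C_R^n at C_R = 0.4133).
Fraction of consumed R going to S: r_S/(r_S+r_T) = 0.9713.
C_S = 0.9713·C_{R0}·X = 0.9713×4.92×0.916 = 4.38 mol·L⁻¹.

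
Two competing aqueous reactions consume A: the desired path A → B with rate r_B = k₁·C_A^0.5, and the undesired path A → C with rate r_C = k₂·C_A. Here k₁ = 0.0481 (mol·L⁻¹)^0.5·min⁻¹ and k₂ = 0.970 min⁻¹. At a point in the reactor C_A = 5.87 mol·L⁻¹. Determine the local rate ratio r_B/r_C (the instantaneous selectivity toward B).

0.0205

S_{B/C} = r_B/r_C = (k₁·C_A^0.5)/(k₂·C_A) = (k₁/k₂)·C_A^-0.5.
= (0.0481×5.870^0.5) / (0.970×5.870) = 0.1165/5.694 = 0.0205.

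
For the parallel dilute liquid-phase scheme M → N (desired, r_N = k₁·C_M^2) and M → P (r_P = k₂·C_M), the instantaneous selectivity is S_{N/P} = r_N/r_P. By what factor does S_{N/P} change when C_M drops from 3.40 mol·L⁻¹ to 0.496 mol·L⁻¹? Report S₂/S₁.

S_{N/P} = (k₁/k₂)·C_M, so S₂/S₁ = (C_{M,2}/C_{M,1}).
= 0.496/3.40 = 0.146.

0.146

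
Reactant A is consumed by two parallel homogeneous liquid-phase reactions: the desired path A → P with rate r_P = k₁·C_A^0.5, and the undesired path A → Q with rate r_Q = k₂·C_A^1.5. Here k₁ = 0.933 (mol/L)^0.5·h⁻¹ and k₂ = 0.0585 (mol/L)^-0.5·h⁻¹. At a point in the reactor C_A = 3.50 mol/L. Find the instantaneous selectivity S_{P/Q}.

S_{P/Q} = r_P/r_Q = (k₁·C_A^0.5)/(k₂·C_A^1.5) = (k₁/k₂)·C_A⁻¹.
= (0.933×3.500^0.5) / (0.0585×3.500^1.5) = 1.745/0.3831 = 4.56.
The undesired path is higher order in A, so low C_A (CSTR or dilute feed) favours P.

4.56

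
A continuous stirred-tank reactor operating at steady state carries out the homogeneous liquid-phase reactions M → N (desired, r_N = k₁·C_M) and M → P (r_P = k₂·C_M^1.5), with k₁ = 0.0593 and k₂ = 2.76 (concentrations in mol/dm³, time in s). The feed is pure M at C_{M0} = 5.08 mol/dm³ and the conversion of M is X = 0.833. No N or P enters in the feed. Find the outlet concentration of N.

0.0965 mol/dm³

Exit C_M = C_{M0}(1−X) = 5.08×0.167 = 0.8484 mol/dm³.
A CSTR operates uniformly at the exit composition, giving r_N = 0.05031 and r_P = 2.157 (each k·C_M^n at C_M = 0.8484).
Fraction of consumed M going to N: r_N/(r_N+r_P) = 0.02280.
C_N = 0.02280·C_{M0}·X = 0.02280×5.08×0.833 = 0.0965 mol/dm³.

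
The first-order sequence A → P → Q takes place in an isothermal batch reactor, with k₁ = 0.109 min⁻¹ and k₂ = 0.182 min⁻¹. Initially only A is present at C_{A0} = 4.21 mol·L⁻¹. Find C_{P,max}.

1.17 mol·L⁻¹

At the optimum, C_{P,max}/C_{A0} = (k₁/k₂)^[k₂/(k₂−k₁)].
= (0.109/0.182)^(0.182/(0.182−0.109)) = (0.5989)^(2.493) = 0.2786.
C_{P,max} = 0.2786×4.21 = 1.17 mol·L⁻¹.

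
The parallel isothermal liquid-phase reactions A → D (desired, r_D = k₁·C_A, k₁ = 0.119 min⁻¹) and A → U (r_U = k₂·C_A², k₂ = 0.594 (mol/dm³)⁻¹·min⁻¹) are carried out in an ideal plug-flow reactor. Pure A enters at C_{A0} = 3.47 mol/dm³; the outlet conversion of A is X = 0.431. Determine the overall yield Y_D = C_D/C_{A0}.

C_A = C_{A0}(1−X) = 1.974 mol/dm³.
Along a PFR/batch, dC_D/dC_A = −r_D/(r_D+r_U) = −k₁/(k₁+k₂·C_A).
Integrating from C_{A0} to C_A: C_D = (0.119/0.594)·ln[(0.119+0.594·3.47)/(0.119+0.594·1.97)] = 0.2003·ln(2.180/1.292) = 0.1048 mol/dm³.
Y_D = C_D/C_{A0} = 0.1048/3.47 = 0.0302.

0.0302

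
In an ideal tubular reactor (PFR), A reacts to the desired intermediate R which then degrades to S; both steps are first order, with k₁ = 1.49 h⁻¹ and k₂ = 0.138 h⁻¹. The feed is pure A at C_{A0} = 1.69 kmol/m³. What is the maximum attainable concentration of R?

1.33 kmol/m³

At the optimum, C_{R,max}/C_{A0} = (k₁/k₂)^[k₂/(k₂−k₁)].
= (1.49/0.138)^(0.138/(0.138−1.49)) = (10.80)^(-0.1021) = 0.7844.
C_{R,max} = 0.7844×1.69 = 1.33 kmol/m³.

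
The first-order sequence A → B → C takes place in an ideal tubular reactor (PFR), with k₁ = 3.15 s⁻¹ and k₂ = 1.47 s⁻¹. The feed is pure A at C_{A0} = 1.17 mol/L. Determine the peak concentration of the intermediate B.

0.601 mol/L

At the optimum, C_{B,max}/C_{A0} = (k₁/k₂)^[k₂/(k₂−k₁)].
= (3.15/1.47)^(1.47/(1.47−3.15)) = (2.143)^(-0.8750) = 0.5133.
C_{B,max} = 0.5133×1.17 = 0.601 mol/L.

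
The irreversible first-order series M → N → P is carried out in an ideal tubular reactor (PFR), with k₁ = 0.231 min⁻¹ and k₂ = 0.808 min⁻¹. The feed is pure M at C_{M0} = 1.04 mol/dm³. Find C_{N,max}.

0.180 mol/dm³

At the optimum, C_{N,max}/C_{M0} = (k₁/k₂)^[k₂/(k₂−k₁)].
= (0.231/0.808)^(0.808/(0.808−0.231)) = (0.2859)^(1.400) = 0.1732.
C_{N,max} = 0.1732×1.04 = 0.180 mol/dm³.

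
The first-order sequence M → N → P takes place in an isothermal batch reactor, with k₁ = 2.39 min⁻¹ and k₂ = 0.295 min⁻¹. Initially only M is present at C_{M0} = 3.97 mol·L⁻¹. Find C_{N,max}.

2.96 mol·L⁻¹

For a first-order series the maximum intermediate yield is C_{N,max}/C_{M0} = (k₁/k₂)^[k₂/(k₂−k₁)].
= (2.39/0.295)^(0.295/(0.295−2.39)) = (8.102)^(-0.1408) = 0.7448.
C_{N,max} = 0.7448×3.97 = 2.96 mol·L⁻¹.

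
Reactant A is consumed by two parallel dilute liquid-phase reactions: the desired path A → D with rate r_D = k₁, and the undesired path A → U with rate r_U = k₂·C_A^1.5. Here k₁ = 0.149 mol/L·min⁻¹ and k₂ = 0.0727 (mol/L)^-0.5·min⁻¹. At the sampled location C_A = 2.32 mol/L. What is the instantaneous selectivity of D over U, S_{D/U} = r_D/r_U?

S_{D/U} = r_D/r_U = (k₁)/(k₂·C_A^1.5) = (k₁/k₂)·C_A^-1.5.
= (0.149) / (0.0727×2.320^1.5) = 0.1490/0.2569 = 0.580.
The undesired path is higher order in A, so low C_A (CSTR or dilute feed) favours D.

0.580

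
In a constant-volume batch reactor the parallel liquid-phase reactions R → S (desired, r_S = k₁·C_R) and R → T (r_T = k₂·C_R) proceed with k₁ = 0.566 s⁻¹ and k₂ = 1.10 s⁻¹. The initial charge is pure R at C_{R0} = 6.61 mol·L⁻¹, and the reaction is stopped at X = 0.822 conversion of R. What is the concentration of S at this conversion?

C_R = C_{R0}(1−X) = 1.177 mol·L⁻¹.
Both paths are first order in R, so the instantaneous fraction to S is constant: dC_S/d(−C_R) = k₁/(k₁+k₂) = 0.3397.
C_S = 0.3397·(C_{R0}−C_R) = 0.3397×5.433 = 1.85 mol·L⁻¹.

1.85 mol·L⁻¹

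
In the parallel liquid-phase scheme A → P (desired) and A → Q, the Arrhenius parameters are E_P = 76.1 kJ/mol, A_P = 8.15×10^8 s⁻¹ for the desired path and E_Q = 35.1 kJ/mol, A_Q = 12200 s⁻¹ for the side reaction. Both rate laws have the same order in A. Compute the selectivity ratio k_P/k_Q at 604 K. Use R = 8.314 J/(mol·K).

Since both paths have the same order in A, the concentration cancels and S_{P/Q} = k_P/k_Q = (A_P/A_Q)·exp[(E_Q−E_P)/(RT)].
(E_Q−E_P)/(RT) = (35.1−76.1)×10³/(8.314×604) = -41000/5022 = -8.165.
k_P/k_Q = (8.15×10^8/12200)·exp(-8.165) = 66803 × 2.845×10^-4 = 19.0.

19.0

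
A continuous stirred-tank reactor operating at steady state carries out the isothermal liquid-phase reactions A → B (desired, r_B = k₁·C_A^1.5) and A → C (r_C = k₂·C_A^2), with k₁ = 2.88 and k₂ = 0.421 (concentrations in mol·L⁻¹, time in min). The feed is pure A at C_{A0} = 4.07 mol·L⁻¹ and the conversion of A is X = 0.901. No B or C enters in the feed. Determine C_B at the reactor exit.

Exit C_A = C_{A0}(1−X) = 4.07×0.0990 = 0.4029 mol·L⁻¹.
In a CSTR the entire volume is at exit conditions, so r_B = 2.88×0.4029^1.5 = 0.7366 and r_C = 0.421×0.4029^2 = 0.06835.
Fraction of consumed A going to B: r_B/(r_B+r_C) = 0.9151.
C_B = 0.9151·C_{A0}·X = 0.9151×4.07×0.901 = 3.36 mol·L⁻¹.

3.36 mol·L⁻¹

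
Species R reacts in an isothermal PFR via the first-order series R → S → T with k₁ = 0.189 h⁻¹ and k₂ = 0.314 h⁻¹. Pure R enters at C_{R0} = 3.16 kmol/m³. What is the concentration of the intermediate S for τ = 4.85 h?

Solving the coupled first-order balances gives C_S(τ) = [k₁/(k₂−k₁)]·C_{R0}·(e^(−k₁τ) − e^(−k₂τ)).
e^(−k₁τ) = e^(−0.189×4.85) = e^(−0.9166) = 0.3999; e^(−k₂τ) = e^(−1.523) = 0.2181.
C_S = 0.189×3.16/(0.314−0.189) × (0.3999−0.2181) = 4.778×0.1818 = 0.8685 kmol/m³.

0.869 kmol/m³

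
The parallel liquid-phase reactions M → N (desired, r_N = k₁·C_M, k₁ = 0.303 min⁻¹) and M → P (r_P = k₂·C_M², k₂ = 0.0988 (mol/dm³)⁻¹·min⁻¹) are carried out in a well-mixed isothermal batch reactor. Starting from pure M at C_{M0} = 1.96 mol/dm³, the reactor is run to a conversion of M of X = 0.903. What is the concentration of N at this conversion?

C_M = C_{M0}(1−X) = 0.1901 mol/dm³.
Along a PFR/batch, dC_N/dC_M = −r_N/(r_N+r_P) = −k₁/(k₁+k₂·C_M).
Integrating from C_{M0} to C_M: C_N = (0.303/0.0988)·ln[(0.303+0.0988·1.96)/(0.303+0.0988·0.190)] = 3.067·ln(0.4966/0.3218) = 1.331 mol/dm³.

1.33 mol/dm³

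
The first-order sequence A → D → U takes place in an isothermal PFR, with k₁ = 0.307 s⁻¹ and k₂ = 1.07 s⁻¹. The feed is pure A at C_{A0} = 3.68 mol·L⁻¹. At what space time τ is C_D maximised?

The intermediate peaks when r₁ = r₂, i.e. k₁e^(−k₁τ) = k₂e^(−k₂τ), giving τ_opt = ln(k₂/k₁)/(k₂−k₁).
= ln(1.07/0.307)/(1.07−0.307) = ln(3.485)/0.7630 = 1.249/0.7630 = 1.64 s.

1.64 s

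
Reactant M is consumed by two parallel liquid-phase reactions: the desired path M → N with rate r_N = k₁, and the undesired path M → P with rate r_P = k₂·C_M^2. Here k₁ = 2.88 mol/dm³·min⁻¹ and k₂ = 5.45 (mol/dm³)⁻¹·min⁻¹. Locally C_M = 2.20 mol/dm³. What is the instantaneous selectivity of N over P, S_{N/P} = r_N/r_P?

0.109

S_{N/P} = r_N/r_P = (k₁)/(k₂·C_M^2) = (k₁/k₂)·C_M^-2.
= (2.88) / (5.45×2.200^2) = 2.880/26.38 = 0.109.
The undesired path is higher order in M, so low C_M (CSTR or dilute feed) favours N.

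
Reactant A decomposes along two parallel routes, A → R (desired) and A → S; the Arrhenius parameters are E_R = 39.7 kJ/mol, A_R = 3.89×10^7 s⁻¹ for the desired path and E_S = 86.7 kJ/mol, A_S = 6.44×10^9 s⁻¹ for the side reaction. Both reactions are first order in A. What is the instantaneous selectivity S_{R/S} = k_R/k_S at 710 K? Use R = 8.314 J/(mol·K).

k_R/k_S = (A_R/A_S)·exp[−(E_R−E_S)/(RT)] = (A_R/A_S)·exp[(E_S−E_R)/(RT)].
(E_S−E_R)/(RT) = (86.7−39.7)×10³/(8.314×710) = 47000/5903 = 7.962.
k_R/k_S = (3.89×10^7/6.44×10^9)·exp(7.962) = 0.006040 × 2870 = 17.3.

17.3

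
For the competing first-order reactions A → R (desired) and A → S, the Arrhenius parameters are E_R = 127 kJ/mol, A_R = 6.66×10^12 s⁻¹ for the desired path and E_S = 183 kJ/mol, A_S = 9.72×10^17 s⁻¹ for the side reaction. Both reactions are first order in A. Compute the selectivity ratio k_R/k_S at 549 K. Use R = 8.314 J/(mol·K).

1.46

k_R/k_S = (A_R/A_S)·exp[−(E_R−E_S)/(RT)] = (A_R/A_S)·exp[(E_S−E_R)/(RT)].
(E_S−E_R)/(RT) = (183−127)×10³/(8.314×549) = 56000/4564 = 12.27.
k_R/k_S = (6.66×10^12/9.72×10^17)·exp(12.27) = 6.852×10^-6 × 2.130×10^5 = 1.46.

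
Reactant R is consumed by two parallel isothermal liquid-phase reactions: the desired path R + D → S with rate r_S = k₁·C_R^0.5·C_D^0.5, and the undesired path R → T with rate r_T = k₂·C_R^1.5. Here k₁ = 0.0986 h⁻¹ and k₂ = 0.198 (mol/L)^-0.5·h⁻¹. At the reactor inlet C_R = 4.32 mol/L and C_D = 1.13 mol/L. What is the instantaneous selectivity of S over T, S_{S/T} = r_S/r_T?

0.123

S_{S/T} = r_S/r_T = (k₁·C_R^0.5·C_D^0.5)/(k₂·C_R^1.5) = (k₁/k₂)·C_R⁻¹·C_D^0.5.
= (0.0986×4.320^0.5×1.130^0.5) / (0.198×4.320^1.5) = 0.2179/1.778 = 0.123.
The undesired path is higher order in R, so low C_R (CSTR or dilute feed) favours S.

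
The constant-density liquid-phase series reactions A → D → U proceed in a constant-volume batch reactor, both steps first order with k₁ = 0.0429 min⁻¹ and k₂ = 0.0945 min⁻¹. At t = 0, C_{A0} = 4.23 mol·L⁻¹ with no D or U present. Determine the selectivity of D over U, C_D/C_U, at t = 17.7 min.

Solving the coupled first-order balances gives C_D(t) = [k₁/(k₂−k₁)]·C_{A0}·(e^(−k₁t) − e^(−k₂t)).
e^(−k₁t) = e^(−0.0429×17.7) = e^(−0.7593) = 0.4680; e^(−k₂t) = e^(−1.673) = 0.1877.
C_D = 0.0429×4.23/(0.0945−0.0429) × (0.4680−0.1877) = 3.517×0.2802 = 0.9855 mol·L⁻¹.
C_A = C_{A0}e^(−k₁t) = 1.980 mol·L⁻¹, so C_U = C_{A0}−C_A−C_D = 1.265 mol·L⁻¹; C_D/C_U = 0.779.

0.779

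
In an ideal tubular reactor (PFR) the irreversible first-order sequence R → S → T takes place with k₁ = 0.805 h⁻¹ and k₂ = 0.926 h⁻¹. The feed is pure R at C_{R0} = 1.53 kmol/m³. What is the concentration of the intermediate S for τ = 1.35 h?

0.517 kmol/m³

The intermediate concentration in a first-order A→B→C sequence is C_S = k₁C_{R0}(e^(−k₁τ) − e^(−k₂τ))/(k₂−k₁).
e^(−k₁τ) = e^(−0.805×1.35) = e^(−1.087) = 0.3373; e^(−k₂τ) = e^(−1.250) = 0.2865.
C_S = 0.805×1.53/(0.926−0.805) × (0.3373−0.2865) = 10.18×0.05083 = 0.5174 kmol/m³.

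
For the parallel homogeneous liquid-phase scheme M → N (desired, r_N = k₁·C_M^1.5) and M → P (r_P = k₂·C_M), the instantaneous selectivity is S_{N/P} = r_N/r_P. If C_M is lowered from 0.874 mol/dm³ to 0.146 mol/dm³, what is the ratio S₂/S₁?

S_{N/P} = (k₁/k₂)·C_M^0.5, so S₂/S₁ = (C_{M,2}/C_{M,1})^0.5.
= (0.146/0.874)^0.5 = (0.1670)^0.5 = 0.409.

0.409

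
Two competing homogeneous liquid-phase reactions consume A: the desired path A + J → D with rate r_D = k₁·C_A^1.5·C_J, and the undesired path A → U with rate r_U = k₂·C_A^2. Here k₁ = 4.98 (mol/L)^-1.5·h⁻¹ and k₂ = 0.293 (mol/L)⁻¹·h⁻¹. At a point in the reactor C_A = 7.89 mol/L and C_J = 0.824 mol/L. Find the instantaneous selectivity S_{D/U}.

4.99

S_{D/U} = r_D/r_U = (k₁·C_A^1.5·C_J)/(k₂·C_A^2) = (k₁/k₂)·C_A^-0.5·C_J.
= (4.98×7.890^1.5×0.8240) / (0.293×7.890^2) = 90.94/18.24 = 4.99.
The undesired path is higher order in A, so low C_A (CSTR or dilute feed) favours D.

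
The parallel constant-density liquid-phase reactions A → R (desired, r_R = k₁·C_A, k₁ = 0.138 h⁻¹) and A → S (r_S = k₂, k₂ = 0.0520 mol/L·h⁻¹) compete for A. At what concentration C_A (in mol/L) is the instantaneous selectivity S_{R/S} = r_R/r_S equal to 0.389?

S_{R/S} = (k₁/k₂)·C_A ⇒ C_A = S·k₂/k₁.
= 0.389×0.0520/0.138 = 0.147 mol/L.

0.147 mol/L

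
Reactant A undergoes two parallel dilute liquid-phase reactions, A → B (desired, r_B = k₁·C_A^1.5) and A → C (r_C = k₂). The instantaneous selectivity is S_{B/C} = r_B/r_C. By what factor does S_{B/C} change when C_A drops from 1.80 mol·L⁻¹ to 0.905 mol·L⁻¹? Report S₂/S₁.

S_{B/C} = (k₁/k₂)·C_A^1.5, so S₂/S₁ = (C_{A,2}/C_{A,1})^1.5.
= (0.905/1.80)^1.5 = (0.5028)^1.5 = 0.357.

0.357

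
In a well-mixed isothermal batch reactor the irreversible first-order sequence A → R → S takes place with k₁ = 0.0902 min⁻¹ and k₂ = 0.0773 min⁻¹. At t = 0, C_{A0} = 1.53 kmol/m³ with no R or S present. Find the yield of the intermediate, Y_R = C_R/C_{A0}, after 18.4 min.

Solving the coupled first-order balances gives C_R(t) = [k₁/(k₂−k₁)]·C_{A0}·(e^(−k₁t) − e^(−k₂t)).
e^(−k₁t) = e^(−0.0902×18.4) = e^(−1.660) = 0.1902; e^(−k₂t) = e^(−1.422) = 0.2412.
C_R = 0.0902×1.53/(0.0773−0.0902) × (0.1902−0.2412) = (-10.70)×(-0.05095) = 0.5451 kmol/m³.
Y_R = C_R/C_{A0} = 0.5451/1.53 = 0.356.

0.356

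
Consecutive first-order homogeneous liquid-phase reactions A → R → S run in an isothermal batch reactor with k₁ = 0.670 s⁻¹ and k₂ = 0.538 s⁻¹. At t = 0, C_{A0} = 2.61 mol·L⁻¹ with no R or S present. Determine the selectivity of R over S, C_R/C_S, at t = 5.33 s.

The intermediate concentration in a first-order A→B→C sequence is C_R = k₁C_{A0}(e^(−k₁t) − e^(−k₂t))/(k₂−k₁).
e^(−k₁t) = e^(−0.670×5.33) = e^(−3.571) = 0.02812; e^(−k₂t) = e^(−2.868) = 0.05684.
C_R = 0.670×2.61/(0.538−0.670) × (0.02812−0.05684) = (-13.25)×(-0.02871) = 0.3804 mol·L⁻¹.
C_A = C_{A0}e^(−k₁t) = 0.07341 mol·L⁻¹, so C_S = C_{A0}−C_A−C_R = 2.156 mol·L⁻¹; C_R/C_S = 0.176.

0.176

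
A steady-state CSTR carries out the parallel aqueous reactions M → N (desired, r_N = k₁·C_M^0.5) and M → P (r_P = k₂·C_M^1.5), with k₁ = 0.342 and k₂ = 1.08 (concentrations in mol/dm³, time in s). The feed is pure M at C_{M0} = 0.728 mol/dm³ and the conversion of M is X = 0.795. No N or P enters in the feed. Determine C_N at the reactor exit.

0.393 mol/dm³

Exit C_M = C_{M0}(1−X) = 0.728×0.205 = 0.1492 mol/dm³.
Rates in a CSTR are evaluated at the outlet concentration: r_N = 0.342×0.1492^0.5 = 0.1321, r_P = 1.08×0.1492^1.5 = 0.06227.
Fraction of consumed M going to N: r_N/(r_N+r_P) = 0.6797.
C_N = 0.6797·C_{M0}·X = 0.6797×0.728×0.795 = 0.393 mol/dm³.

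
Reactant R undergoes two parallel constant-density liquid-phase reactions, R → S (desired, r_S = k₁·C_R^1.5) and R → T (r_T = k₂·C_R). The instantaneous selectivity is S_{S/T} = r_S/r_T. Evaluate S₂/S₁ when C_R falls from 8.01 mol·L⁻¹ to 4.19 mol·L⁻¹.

0.723

S_{S/T} = (k₁/k₂)·C_R^0.5, so S₂/S₁ = (C_{R,2}/C_{R,1})^0.5.
= (4.19/8.01)^0.5 = (0.5231)^0.5 = 0.723.
Selectivity toward S falls as C_R falls — high-concentration operation is favoured.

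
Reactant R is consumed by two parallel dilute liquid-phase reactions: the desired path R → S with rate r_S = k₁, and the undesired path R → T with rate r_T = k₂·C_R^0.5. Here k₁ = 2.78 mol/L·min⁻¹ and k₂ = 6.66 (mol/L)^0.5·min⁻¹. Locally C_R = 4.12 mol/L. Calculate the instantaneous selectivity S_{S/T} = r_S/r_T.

S_{S/T} = r_S/r_T = (k₁)/(k₂·C_R^0.5) = (k₁/k₂)·C_R^-0.5.
= (2.78) / (6.66×4.120^0.5) = 2.780/13.52 = 0.206.

0.206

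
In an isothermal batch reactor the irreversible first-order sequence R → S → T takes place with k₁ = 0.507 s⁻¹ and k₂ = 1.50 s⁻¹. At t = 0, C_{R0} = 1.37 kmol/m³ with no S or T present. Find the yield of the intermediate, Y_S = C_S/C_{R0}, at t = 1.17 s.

0.194

For first-order series with pure R initially, C_S(t) = k₁C_{R0}/(k₂−k₁)·(e^(−k₁t) − e^(−k₂t)).
e^(−k₁t) = e^(−0.507×1.17) = e^(−0.5932) = 0.5526; e^(−k₂t) = e^(−1.755) = 0.1729.
C_S = 0.507×1.37/(1.50−0.507) × (0.5526−0.1729) = 0.6995×0.3797 = 0.2656 kmol/m³.
Y_S = C_S/C_{R0} = 0.2656/1.37 = 0.194.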